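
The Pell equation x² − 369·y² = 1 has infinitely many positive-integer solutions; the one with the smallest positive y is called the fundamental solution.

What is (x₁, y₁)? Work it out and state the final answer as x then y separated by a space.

8396801 437120

√369 = [19; 4,1,3,2,7,4,7,2,3,1,4,38, …], period ℓ=12 (even) → k=11
step 0: (19, 1)  from 19·(1,0) + (0,1)
step 1: (77, 4)  from 4·(19,1) + (1,0)
step 2: (96, 5)  from 1·(77,4) + (19,1)
step 3: (365, 19)  from 3·(96,5) + (77,4)
step 4: (826, 43)  from 2·(365,19) + (96,5)
step 5: (6147, 320)  from 7·(826,43) + (365,19)
step 6: (25414, 1323)  from 4·(6147,320) + (826,43)
step 7: (184045, 9581)  from 7·(25414,1323) + (6147,320)
step 8: (393504, 20485)  from 2·(184045,9581) + (25414,1323)
step 9: (1364557, 71036)  from 3·(393504,20485) + (184045,9581)
step 10: (1758061, 91521)  from 1·(1364557,71036) + (393504,20485)
step 11: (8396801, 437120)  from 4·(1758061,91521) + (1364557,71036)
→ (8396801, 437120).  Check: 8396801²=70506267033601, 369·437120²=70506267033600, difference 1.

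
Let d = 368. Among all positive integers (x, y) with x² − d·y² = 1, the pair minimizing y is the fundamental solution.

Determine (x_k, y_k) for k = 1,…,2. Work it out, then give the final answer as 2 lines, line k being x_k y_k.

1151 60
2649601 138120

d=368: √d = [19; 5,2,5,38] (ℓ=4, even), read p_3/q_3
a_0=19:  p_0=19·1+0=19,  q_0=19·0+1=1
a_1=5:  p_1=5·19+1=96,  q_1=5·1+0=5
a_2=2:  p_2=2·96+19=211,  q_2=2·5+1=11
a_3=5:  p_3=5·211+96=1151,  q_3=5·11+5=60
fundamental: x₁=1151, y₁=60  (since 1324801 − 368·3600 = 1)
k=2:  x_2 = 1151·1151+368·60·60 = 2649601,  y_2 = 1151·60+60·1151 = 138120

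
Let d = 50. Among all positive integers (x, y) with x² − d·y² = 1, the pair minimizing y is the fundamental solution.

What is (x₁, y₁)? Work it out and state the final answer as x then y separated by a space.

√50 = [7; 14, …], period ℓ=1 (odd) → k=1
a_0=7:  p_0=7·1+0=7,  q_0=7·0+1=1
a_1=14:  p_1=14·7+1=99,  q_1=14·1+0=14
(x₁, y₁) = (99, 14);  99² − 50·14² = 1 ✓

99 14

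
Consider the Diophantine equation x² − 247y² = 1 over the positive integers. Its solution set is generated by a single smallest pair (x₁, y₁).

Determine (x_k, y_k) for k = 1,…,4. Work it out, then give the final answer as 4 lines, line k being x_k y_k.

85292 5427
14549450527 925759368
2481903468612476 157919736025485
423373021275241155457 26938580249245573872

√247 = [15; 1,2,1,1,9,1,9,1,1,2,1,30, …], period ℓ=12 (even) → k=11
i=0: a=15 ⇒ p=15, q=1
i=1: a=1 ⇒ p=16, q=1
i=2: a=2 ⇒ p=47, q=3
i=3: a=1 ⇒ p=63, q=4
i=4: a=1 ⇒ p=110, q=7
i=5: a=9 ⇒ p=1053, q=67
…
i=8: a=1 ⇒ p=12683, q=807
i=9: a=1 ⇒ p=24203, q=1540
i=10: a=2 ⇒ p=61089, q=3887
i=11: a=1 ⇒ p=85292, q=5427
fundamental: x₁=85292, y₁=5427  (since 7274725264 − 247·29452329 = 1)
k=2:  x_2 = 85292·85292+247·5427·5427 = 14549450527,  y_2 = 85292·5427+5427·85292 = 925759368
k=3:  x_3 = 85292·14549450527+247·5427·925759368 = 2481903468612476,  y_3 = 85292·925759368+5427·14549450527 = 157919736025485
k=4:  x_4 = 85292·2481903468612476+247·5427·157919736025485 = 423373021275241155457,  y_4 = 85292·157919736025485+5427·2481903468612476 = 26938580249245573872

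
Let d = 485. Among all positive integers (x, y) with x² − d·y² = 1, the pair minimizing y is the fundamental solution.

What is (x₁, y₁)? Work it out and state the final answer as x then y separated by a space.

[22; 44] for √485; ℓ=1 ⇒ convergent index 1
i=0: a=22 ⇒ p=22, q=1
i=1: a=44 ⇒ p=969, q=44
(x₁, y₁) = (969, 44);  969² − 485·44² = 1 ✓

969 44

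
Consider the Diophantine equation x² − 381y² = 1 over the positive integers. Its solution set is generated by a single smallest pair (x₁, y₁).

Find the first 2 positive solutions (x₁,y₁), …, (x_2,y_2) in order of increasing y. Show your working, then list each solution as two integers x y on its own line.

1015 52
2060449 105560

d=381: √d = [19; 1,1,12,1,1,38] (ℓ=6, even), read p_5/q_5
step 0: (19, 1)  from 19·(1,0) + (0,1)
step 1: (20, 1)  from 1·(19,1) + (1,0)
step 2: (39, 2)  from 1·(20,1) + (19,1)
step 3: (488, 25)  from 12·(39,2) + (20,1)
step 4: (527, 27)  from 1·(488,25) + (39,2)
step 5: (1015, 52)  from 1·(527,27) + (488,25)
→ (1015, 52).  Check: 1015²=1030225, 381·52²=1030224, difference 1.
n=2: (1015,52)∘(1015,52) = (1015·1015+381·52·52, 1015·52+52·1015) = (2060449,105560)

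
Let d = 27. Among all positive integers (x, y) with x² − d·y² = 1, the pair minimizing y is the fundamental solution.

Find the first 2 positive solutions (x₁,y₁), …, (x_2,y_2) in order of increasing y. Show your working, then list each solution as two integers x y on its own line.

26 5
1351 260

[5; 5,10] for √27; ℓ=2 ⇒ convergent index 1
k=0  a_k=5  p_k/q_k = 5/1
k=1  a_k=5  p_k/q_k = 26/5
(x₁, y₁) = (26, 5);  26² − 27·5² = 1 ✓
(x_2, y_2) = (26·26 + 27·5·5, 26·5 + 5·26) = (1351, 260)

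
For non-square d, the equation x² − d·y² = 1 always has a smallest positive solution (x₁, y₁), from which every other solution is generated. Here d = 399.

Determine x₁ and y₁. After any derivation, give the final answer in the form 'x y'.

20 1

[19; 1,38] for √399; ℓ=2 ⇒ convergent index 1
step 0: (19, 1)  from 19·(1,0) + (0,1)
step 1: (20, 1)  from 1·(19,1) + (1,0)
(x₁, y₁) = (20, 1);  20² − 399·1² = 1 ✓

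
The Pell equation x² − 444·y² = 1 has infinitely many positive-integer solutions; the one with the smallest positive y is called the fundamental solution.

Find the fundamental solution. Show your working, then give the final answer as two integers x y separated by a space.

295 14

d=444: √d = [21; 14,42] (ℓ=2, even), read p_1/q_1
i=0: a=21 ⇒ p=21, q=1
i=1: a=14 ⇒ p=295, q=14
fundamental: x₁=295, y₁=14  (since 87025 − 444·196 = 1)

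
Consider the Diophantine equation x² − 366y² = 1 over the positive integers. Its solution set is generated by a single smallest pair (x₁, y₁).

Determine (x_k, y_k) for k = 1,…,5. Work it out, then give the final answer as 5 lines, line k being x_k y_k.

907925 47458
1648655611249 86176609300
2993711291685588725 156483795997357542
5436130649005627630680001 284151100961715516031400
9871197838993875221878594227125 515975776681174635989620332458

[19; 7,1,1,1,2,12,2,1,1,1,7,38] for √366; ℓ=12 ⇒ convergent index 11
step 0: (19, 1)  from 19·(1,0) + (0,1)
step 1: (134, 7)  from 7·(19,1) + (1,0)
step 2: (153, 8)  from 1·(134,7) + (19,1)
step 3: (287, 15)  from 1·(153,8) + (134,7)
…
step 5: (1167, 61)  from 2·(440,23) + (287,15)
step 6: (14444, 755)  from 12·(1167,61) + (440,23)
step 7: (30055, 1571)  from 2·(14444,755) + (1167,61)
…
step 9: (74554, 3897)  from 1·(44499,2326) + (30055,1571)
step 10: (119053, 6223)  from 1·(74554,3897) + (44499,2326)
step 11: (907925, 47458)  from 7·(119053,6223) + (74554,3897)
→ (907925, 47458).  Check: 907925²=824327805625, 366·47458²=824327805624, difference 1.
k=2:  x_2 = 907925·907925+366·47458·47458 = 1648655611249,  y_2 = 907925·47458+47458·907925 = 86176609300
k=3:  x_3 = 907925·1648655611249+366·47458·86176609300 = 2993711291685588725,  y_3 = 907925·86176609300+47458·1648655611249 = 156483795997357542
k=4:  x_4 = 907925·2993711291685588725+366·47458·156483795997357542 = 5436130649005627630680001,  y_4 = 907925·156483795997357542+47458·2993711291685588725 = 284151100961715516031400
k=5:  x_5 = 907925·5436130649005627630680001+366·47458·284151100961715516031400 = 9871197838993875221878594227125,  y_5 = 907925·284151100961715516031400+47458·5436130649005627630680001 = 515975776681174635989620332458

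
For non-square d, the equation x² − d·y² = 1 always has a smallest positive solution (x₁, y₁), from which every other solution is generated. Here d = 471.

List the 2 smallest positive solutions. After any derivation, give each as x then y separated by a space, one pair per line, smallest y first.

7838695 361188
122890278606049 5662485139320

√471 = [21; 1,2,2,1,3,…,2,1,42, …], period ℓ=14 (even) → k=13
a_0=21:  p_0=21·1+0=21,  q_0=21·0+1=1
a_1=1:  p_1=1·21+1=22,  q_1=1·1+0=1
a_2=2:  p_2=2·22+21=65,  q_2=2·1+1=3
a_3=2:  p_3=2·65+22=152,  q_3=2·3+1=7
a_4=1:  p_4=1·152+65=217,  q_4=1·7+3=10
a_5=3:  p_5=3·217+152=803,  q_5=3·10+7=37
…
a_7=14:  p_7=14·3429+803=48809,  q_7=14·158+37=2249
a_8=4:  p_8=4·48809+3429=198665,  q_8=4·2249+158=9154
a_9=3:  p_9=3·198665+48809=644804,  q_9=3·9154+2249=29711
a_10=1:  p_10=1·644804+198665=843469,  q_10=1·29711+9154=38865
a_11=2:  p_11=2·843469+644804=2331742,  q_11=2·38865+29711=107441
a_12=2:  p_12=2·2331742+843469=5506953,  q_12=2·107441+38865=253747
a_13=1:  p_13=1·5506953+2331742=7838695,  q_13=1·253747+107441=361188
fundamental: x₁=7838695, y₁=361188  (since 61445139303025 − 471·130456771344 = 1)
(x_2, y_2) = (7838695·7838695 + 471·361188·361188, 7838695·361188 + 361188·7838695) = (122890278606049, 5662485139320)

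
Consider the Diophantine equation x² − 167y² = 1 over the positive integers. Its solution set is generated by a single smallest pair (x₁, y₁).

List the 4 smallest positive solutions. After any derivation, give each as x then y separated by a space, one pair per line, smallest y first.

√167 → a₀=12, period (1,11,1,24); ℓ=4 even so k=3
k=0  a_k=12  p_k/q_k = 12/1
k=1  a_k=1  p_k/q_k = 13/1
k=2  a_k=11  p_k/q_k = 155/12
k=3  a_k=1  p_k/q_k = 168/13
→ (168, 13).  Check: 168²=28224, 167·13²=28223, difference 1.
(168+13√167)^2 = 56447 + 4368√167
(168+13√167)^3 = 18966024 + 1467635√167
(168+13√167)^4 = 6372527617 + 493120992√167

168 13
56447 4368
18966024 1467635
6372527617 493120992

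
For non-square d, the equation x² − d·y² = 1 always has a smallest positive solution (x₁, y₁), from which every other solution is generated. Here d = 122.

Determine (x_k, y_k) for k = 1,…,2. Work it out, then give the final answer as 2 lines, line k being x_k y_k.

d=122: √d = [11; 22] (ℓ=1, odd), read p_1/q_1
k=0  a_k=11  p_k/q_k = 11/1
k=1  a_k=22  p_k/q_k = 243/22
→ (243, 22).  Check: 243²=59049, 122·22²=59048, difference 1.
n=2: (243,22)∘(243,22) = (243·243+122·22·22, 243·22+22·243) = (118097,10692)

243 22
118097 10692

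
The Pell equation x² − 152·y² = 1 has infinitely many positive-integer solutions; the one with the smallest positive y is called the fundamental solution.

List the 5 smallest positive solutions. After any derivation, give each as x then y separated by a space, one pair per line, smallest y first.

37 3
2737 222
202501 16425
14982337 1215228
1108490437 89910447

d=152: √d = [12; 3,24] (ℓ=2, even), read p_1/q_1
i=0: a=12 ⇒ p=12, q=1
i=1: a=3 ⇒ p=37, q=3
(x₁, y₁) = (37, 3);  37² − 152·3² = 1 ✓
(37+3√152)^2 = 2737 + 222√152
(37+3√152)^3 = 202501 + 16425√152
(37+3√152)^4 = 14982337 + 1215228√152
(37+3√152)^5 = 1108490437 + 89910447√152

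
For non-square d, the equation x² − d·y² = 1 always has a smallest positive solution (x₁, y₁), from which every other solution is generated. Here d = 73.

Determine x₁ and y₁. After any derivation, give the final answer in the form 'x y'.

2281249 267000

√73 = [8; 1,1,5,5,1,1,16, …], period ℓ=7 (odd) → k=13
a_0=8:  p_0=8·1+0=8,  q_0=8·0+1=1
a_1=1:  p_1=1·8+1=9,  q_1=1·1+0=1
a_2=1:  p_2=1·9+8=17,  q_2=1·1+1=2
a_3=5:  p_3=5·17+9=94,  q_3=5·2+1=11
…
a_10=5:  p_10=5·36406+18737=200767,  q_10=5·4261+2193=23498
a_11=5:  p_11=5·200767+36406=1040241,  q_11=5·23498+4261=121751
a_12=1:  p_12=1·1040241+200767=1241008,  q_12=1·121751+23498=145249
a_13=1:  p_13=1·1241008+1040241=2281249,  q_13=1·145249+121751=267000
fundamental: x₁=2281249, y₁=267000  (since 5204097000001 − 73·71289000000 = 1)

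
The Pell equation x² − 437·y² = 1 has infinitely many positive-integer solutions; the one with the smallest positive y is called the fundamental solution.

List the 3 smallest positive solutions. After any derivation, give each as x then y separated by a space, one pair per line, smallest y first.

√437 = [20; 1,9,2,9,1,40, …], period ℓ=6 (even) → k=5
i=0: a=20 ⇒ p=20, q=1
i=1: a=1 ⇒ p=21, q=1
i=2: a=9 ⇒ p=209, q=10
i=3: a=2 ⇒ p=439, q=21
i=4: a=9 ⇒ p=4160, q=199
i=5: a=1 ⇒ p=4599, q=220
→ (4599, 220).  Check: 4599²=21150801, 437·220²=21150800, difference 1.
(4599+220√437)^2 = 42301601 + 2023560√437
(4599+220√437)^3 = 389090121399 + 18612704660√437

4599 220
42301601 2023560
389090121399 18612704660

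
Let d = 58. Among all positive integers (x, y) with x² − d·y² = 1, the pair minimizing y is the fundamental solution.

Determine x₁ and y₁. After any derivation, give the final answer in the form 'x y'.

[7; 1,1,1,1,1,1,14] for √58; ℓ=7 ⇒ convergent index 13
a_0=7:  p_0=7·1+0=7,  q_0=7·0+1=1
a_1=1:  p_1=1·7+1=8,  q_1=1·1+0=1
…
a_5=1:  p_5=1·38+23=61,  q_5=1·5+3=8
…
a_12=1:  p_12=1·7532+4539=12071,  q_12=1·989+596=1585
a_13=1:  p_13=1·12071+7532=19603,  q_13=1·1585+989=2574
→ (19603, 2574).  Check: 19603²=384277609, 58·2574²=384277608, difference 1.

19603 2574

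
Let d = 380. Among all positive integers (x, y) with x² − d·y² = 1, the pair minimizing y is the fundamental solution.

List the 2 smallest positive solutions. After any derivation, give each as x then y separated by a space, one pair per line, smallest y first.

[19; 2,38] for √380; ℓ=2 ⇒ convergent index 1
k=0  a_k=19  p_k/q_k = 19/1
k=1  a_k=2  p_k/q_k = 39/2
→ (39, 2).  Check: 39²=1521, 380·2²=1520, difference 1.
n=2: (39,2)∘(39,2) = (39·39+380·2·2, 39·2+2·39) = (3041,156)

39 2
3041 156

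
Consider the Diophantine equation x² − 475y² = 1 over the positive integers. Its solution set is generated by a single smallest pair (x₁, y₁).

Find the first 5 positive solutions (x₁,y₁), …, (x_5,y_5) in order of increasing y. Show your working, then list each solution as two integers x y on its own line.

√475 = [21; 1,3,1,6,2,6,1,3,1,42, …], period ℓ=10 (even) → k=9
step 0: (21, 1)  from 21·(1,0) + (0,1)
…
step 3: (109, 5)  from 1·(87,4) + (22,1)
…
step 8: (45921, 2107)  from 3·(11878,545) + (10287,472)
step 9: (57799, 2652)  from 1·(45921,2107) + (11878,545)
→ (57799, 2652).  Check: 57799²=3340724401, 475·2652²=3340724400, difference 1.
(x_2, y_2) = (57799·57799 + 475·2652·2652, 57799·2652 + 2652·57799) = (6681448801, 306565896)
(x_3, y_3) = (57799·6681448801 + 475·2652·306565896, 57799·306565896 + 2652·6681448801) = (772362118440199, 35438404443156)
(x_4, y_4) = (57799·772362118440199 + 475·2652·35438404443156, 57799·35438404443156 + 2652·772362118440199) = (89283516160768675201, 4096608676513381392)
(x_5, y_5) = (57799·89283516160768675201 + 475·2652·4096608676513381392, 57799·4096608676513381392 + 2652·89283516160768675201) = (10320995900380175197444999, 473559769752155457709260)

57799 2652
6681448801 306565896
772362118440199 35438404443156
89283516160768675201 4096608676513381392
10320995900380175197444999 473559769752155457709260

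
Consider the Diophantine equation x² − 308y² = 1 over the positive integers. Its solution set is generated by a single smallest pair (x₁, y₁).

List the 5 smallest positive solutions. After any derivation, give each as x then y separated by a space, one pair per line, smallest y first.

351 20
246401 14040
172973151 9856060
121426905601 6918940080
85241514758751 4857086080100

d=308: √d = [17; 1,1,4,1,1,34] (ℓ=6, even), read p_5/q_5
k=0  a_k=17  p_k/q_k = 17/1
k=1  a_k=1  p_k/q_k = 18/1
k=2  a_k=1  p_k/q_k = 35/2
…
k=4  a_k=1  p_k/q_k = 193/11
k=5  a_k=1  p_k/q_k = 351/20
→ (351, 20).  Check: 351²=123201, 308·20²=123200, difference 1.
(x_2, y_2) = (351·351 + 308·20·20, 351·20 + 20·351) = (246401, 14040)
(x_3, y_3) = (351·246401 + 308·20·14040, 351·14040 + 20·246401) = (172973151, 9856060)
(x_4, y_4) = (351·172973151 + 308·20·9856060, 351·9856060 + 20·172973151) = (121426905601, 6918940080)
(x_5, y_5) = (351·121426905601 + 308·20·6918940080, 351·6918940080 + 20·121426905601) = (85241514758751, 4857086080100)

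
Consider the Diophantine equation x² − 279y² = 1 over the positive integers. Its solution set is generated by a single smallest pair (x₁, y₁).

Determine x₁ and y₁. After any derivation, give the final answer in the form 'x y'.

1520 91

[16; 1,2,2,1,2,2,1,32] for √279; ℓ=8 ⇒ convergent index 7
i=0: a=16 ⇒ p=16, q=1
i=1: a=1 ⇒ p=17, q=1
…
i=3: a=2 ⇒ p=117, q=7
…
i=5: a=2 ⇒ p=451, q=27
i=6: a=2 ⇒ p=1069, q=64
i=7: a=1 ⇒ p=1520, q=91
fundamental: x₁=1520, y₁=91  (since 2310400 − 279·8281 = 1)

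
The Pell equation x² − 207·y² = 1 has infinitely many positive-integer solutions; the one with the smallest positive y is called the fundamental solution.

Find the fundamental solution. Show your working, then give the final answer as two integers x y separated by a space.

[14; 2,1,1,2,1,1,2,28] for √207; ℓ=8 ⇒ convergent index 7
step 0: (14, 1)  from 14·(1,0) + (0,1)
…
step 2: (43, 3)  from 1·(29,2) + (14,1)
step 3: (72, 5)  from 1·(43,3) + (29,2)
…
step 6: (446, 31)  from 1·(259,18) + (187,13)
step 7: (1151, 80)  from 2·(446,31) + (259,18)
→ (1151, 80).  Check: 1151²=1324801, 207·80²=1324800, difference 1.

1151 80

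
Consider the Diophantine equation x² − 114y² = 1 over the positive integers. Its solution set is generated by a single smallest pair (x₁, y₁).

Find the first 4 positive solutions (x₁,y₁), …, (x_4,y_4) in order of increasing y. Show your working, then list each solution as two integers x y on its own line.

√114 = [10; 1,2,10,2,1,20, …], period ℓ=6 (even) → k=5
k=0  a_k=10  p_k/q_k = 10/1
k=1  a_k=1  p_k/q_k = 11/1
…
k=3  a_k=10  p_k/q_k = 331/31
k=4  a_k=2  p_k/q_k = 694/65
k=5  a_k=1  p_k/q_k = 1025/96
fundamental: x₁=1025, y₁=96  (since 1050625 − 114·9216 = 1)
n=2: (1025,96)∘(1025,96) = (1025·1025+114·96·96, 1025·96+96·1025) = (2101249,196800)
n=3: (2101249,196800)∘(1025,96) = (1025·2101249+114·96·196800, 1025·196800+96·2101249) = (4307559425,403439904)
n=4: (4307559425,403439904)∘(1025,96) = (1025·4307559425+114·96·403439904, 1025·403439904+96·4307559425) = (8830494720001,827051606400)

1025 96
2101249 196800
4307559425 403439904
8830494720001 827051606400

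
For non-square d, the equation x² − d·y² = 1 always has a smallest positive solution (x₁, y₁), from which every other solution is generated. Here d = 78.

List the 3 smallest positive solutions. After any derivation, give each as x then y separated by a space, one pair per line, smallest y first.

53 6
5617 636
595349 67410

d=78: √d = [8; 1,4,1,16] (ℓ=4, even), read p_3/q_3
i=0: a=8 ⇒ p=8, q=1
…
i=2: a=4 ⇒ p=44, q=5
i=3: a=1 ⇒ p=53, q=6
fundamental: x₁=53, y₁=6  (since 2809 − 78·36 = 1)
(x_2, y_2) = (53·53 + 78·6·6, 53·6 + 6·53) = (5617, 636)
(x_3, y_3) = (53·5617 + 78·6·636, 53·636 + 6·5617) = (595349, 67410)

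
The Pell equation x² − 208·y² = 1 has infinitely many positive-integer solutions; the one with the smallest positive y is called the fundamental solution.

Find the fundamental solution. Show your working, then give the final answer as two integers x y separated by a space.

649 45

[14; 2,2,1,2,2,28] for √208; ℓ=6 ⇒ convergent index 5
step 0: (14, 1)  from 14·(1,0) + (0,1)
…
step 2: (72, 5)  from 2·(29,2) + (14,1)
…
step 4: (274, 19)  from 2·(101,7) + (72,5)
step 5: (649, 45)  from 2·(274,19) + (101,7)
(x₁, y₁) = (649, 45);  649² − 208·45² = 1 ✓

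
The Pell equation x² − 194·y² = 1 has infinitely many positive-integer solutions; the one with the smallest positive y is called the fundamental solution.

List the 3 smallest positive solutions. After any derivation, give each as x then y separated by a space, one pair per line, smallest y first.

195 14
76049 5460
29658915 2129386

√194 → a₀=13, period (1,12,1,26); ℓ=4 even so k=3
a_0=13:  p_0=13·1+0=13,  q_0=13·0+1=1
a_1=1:  p_1=1·13+1=14,  q_1=1·1+0=1
a_2=12:  p_2=12·14+13=181,  q_2=12·1+1=13
a_3=1:  p_3=1·181+14=195,  q_3=1·13+1=14
→ (195, 14).  Check: 195²=38025, 194·14²=38024, difference 1.
k=2:  x_2 = 195·195+194·14·14 = 76049,  y_2 = 195·14+14·195 = 5460
k=3:  x_3 = 195·76049+194·14·5460 = 29658915,  y_3 = 195·5460+14·76049 = 2129386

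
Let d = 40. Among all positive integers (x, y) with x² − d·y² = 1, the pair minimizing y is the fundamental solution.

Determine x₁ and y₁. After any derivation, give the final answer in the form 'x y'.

d=40: √d = [6; 3,12] (ℓ=2, even), read p_1/q_1
step 0: (6, 1)  from 6·(1,0) + (0,1)
step 1: (19, 3)  from 3·(6,1) + (1,0)
→ (19, 3).  Check: 19²=361, 40·3²=360, difference 1.

19 3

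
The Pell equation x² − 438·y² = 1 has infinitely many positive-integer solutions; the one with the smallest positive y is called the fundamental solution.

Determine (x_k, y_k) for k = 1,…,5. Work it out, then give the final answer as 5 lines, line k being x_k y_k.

293 14
171697 8204
100614149 4807530
58959719617 2817204376
34550295081413 1650876956806

√438 → a₀=20, period (1,12,1,40); ℓ=4 even so k=3
i=0: a=20 ⇒ p=20, q=1
i=1: a=1 ⇒ p=21, q=1
i=2: a=12 ⇒ p=272, q=13
i=3: a=1 ⇒ p=293, q=14
fundamental: x₁=293, y₁=14  (since 85849 − 438·196 = 1)
(293+14√438)^2 = 171697 + 8204√438
(293+14√438)^3 = 100614149 + 4807530√438
(293+14√438)^4 = 58959719617 + 2817204376√438
(293+14√438)^5 = 34550295081413 + 1650876956806√438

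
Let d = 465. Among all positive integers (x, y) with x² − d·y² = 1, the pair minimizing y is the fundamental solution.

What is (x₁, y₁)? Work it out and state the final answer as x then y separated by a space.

15871 736

√465 = [21; 1,1,3,2,2,2,3,1,1,42, …], period ℓ=10 (even) → k=9
i=0: a=21 ⇒ p=21, q=1
i=1: a=1 ⇒ p=22, q=1
…
i=4: a=2 ⇒ p=345, q=16
i=5: a=2 ⇒ p=841, q=39
i=6: a=2 ⇒ p=2027, q=94
i=7: a=3 ⇒ p=6922, q=321
i=8: a=1 ⇒ p=8949, q=415
i=9: a=1 ⇒ p=15871, q=736
→ (15871, 736).  Check: 15871²=251888641, 465·736²=251888640, difference 1.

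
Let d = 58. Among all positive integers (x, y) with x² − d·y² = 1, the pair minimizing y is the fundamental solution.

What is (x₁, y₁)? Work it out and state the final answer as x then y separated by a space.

19603 2574

[7; 1,1,1,1,1,1,14] for √58; ℓ=7 ⇒ convergent index 13
i=0: a=7 ⇒ p=7, q=1
…
i=2: a=1 ⇒ p=15, q=2
…
i=4: a=1 ⇒ p=38, q=5
i=5: a=1 ⇒ p=61, q=8
i=6: a=1 ⇒ p=99, q=13
i=7: a=14 ⇒ p=1447, q=190
…
i=11: a=1 ⇒ p=7532, q=989
i=12: a=1 ⇒ p=12071, q=1585
i=13: a=1 ⇒ p=19603, q=2574
fundamental: x₁=19603, y₁=2574  (since 384277609 − 58·6625476 = 1)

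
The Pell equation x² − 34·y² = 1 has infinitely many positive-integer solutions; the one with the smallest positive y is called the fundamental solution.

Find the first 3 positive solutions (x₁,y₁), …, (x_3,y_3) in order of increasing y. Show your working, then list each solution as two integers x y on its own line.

35 6
2449 420
171395 29394

[5; 1,4,1,10] for √34; ℓ=4 ⇒ convergent index 3
a_0=5:  p_0=5·1+0=5,  q_0=5·0+1=1
…
a_2=4:  p_2=4·6+5=29,  q_2=4·1+1=5
a_3=1:  p_3=1·29+6=35,  q_3=1·5+1=6
→ (35, 6).  Check: 35²=1225, 34·6²=1224, difference 1.
(x_2, y_2) = (35·35 + 34·6·6, 35·6 + 6·35) = (2449, 420)
(x_3, y_3) = (35·2449 + 34·6·420, 35·420 + 6·2449) = (171395, 29394)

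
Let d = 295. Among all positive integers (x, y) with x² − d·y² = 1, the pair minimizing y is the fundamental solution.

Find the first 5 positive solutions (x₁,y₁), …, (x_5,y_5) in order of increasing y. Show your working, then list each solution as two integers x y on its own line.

d=295: √d = [17; 5,1,2,3,2,6,2,3,2,1,5,34] (ℓ=12, even), read p_11/q_11
k=0  a_k=17  p_k/q_k = 17/1
…
k=5  a_k=2  p_k/q_k = 2250/131
k=6  a_k=6  p_k/q_k = 14479/843
k=7  a_k=2  p_k/q_k = 31208/1817
k=8  a_k=3  p_k/q_k = 108103/6294
…
k=10  a_k=1  p_k/q_k = 355517/20699
k=11  a_k=5  p_k/q_k = 2024999/117900
(x₁, y₁) = (2024999, 117900);  2024999² − 295·117900² = 1 ✓
(x_2, y_2) = (2024999·2024999 + 295·117900·117900, 2024999·117900 + 117900·2024999) = (8201241900001, 477494764200)
(x_3, y_3) = (2024999·8201241900001 + 295·117900·477494764200, 2024999·477494764200 + 117900·8201241900001) = (33215013292518224999, 1933852840020353700)
(x_4, y_4) = (2024999·33215013292518224999 + 295·117900·1933852840020353700, 2024999·1933852840020353700 + 117900·33215013292518224999) = (134520737404664024967600001, 7832100134376274949528400)
(x_5, y_5) = (2024999·134520737404664024967600001 + 295·117900·7832100134376274949528400, 2024999·7832100134376274949528400 + 117900·134520737404664024967600001) = (544808717447381276777437550624999, 31719989880021710940200100589500)

2024999 117900
8201241900001 477494764200
33215013292518224999 1933852840020353700
134520737404664024967600001 7832100134376274949528400
544808717447381276777437550624999 31719989880021710940200100589500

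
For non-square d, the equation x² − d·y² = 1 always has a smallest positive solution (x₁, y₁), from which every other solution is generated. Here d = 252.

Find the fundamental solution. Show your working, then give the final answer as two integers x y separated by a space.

√252 = [15; 1,6,1,30, …], period ℓ=4 (even) → k=3
k=0  a_k=15  p_k/q_k = 15/1
…
k=2  a_k=6  p_k/q_k = 111/7
k=3  a_k=1  p_k/q_k = 127/8
(x₁, y₁) = (127, 8);  127² − 252·8² = 1 ✓

127 8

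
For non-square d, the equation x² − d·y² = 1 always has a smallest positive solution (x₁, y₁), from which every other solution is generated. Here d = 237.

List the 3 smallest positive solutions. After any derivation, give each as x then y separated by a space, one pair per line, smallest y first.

√237 = [15; 2,1,1,7,10,7,1,1,2,30, …], period ℓ=10 (even) → k=9
step 0: (15, 1)  from 15·(1,0) + (0,1)
…
step 2: (46, 3)  from 1·(31,2) + (15,1)
…
step 4: (585, 38)  from 7·(77,5) + (46,3)
…
step 7: (48001, 3118)  from 1·(42074,2733) + (5927,385)
step 8: (90075, 5851)  from 1·(48001,3118) + (42074,2733)
step 9: (228151, 14820)  from 2·(90075,5851) + (48001,3118)
(x₁, y₁) = (228151, 14820);  228151² − 237·14820² = 1 ✓
(x_2, y_2) = (228151·228151 + 237·14820·14820, 228151·14820 + 14820·228151) = (104105757601, 6762395640)
(x_3, y_3) = (228151·104105757601 + 237·14820·6762395640, 228151·6762395640 + 14820·104105757601) = (47503665404623351, 3085694655308460)

228151 14820
104105757601 6762395640
47503665404623351 3085694655308460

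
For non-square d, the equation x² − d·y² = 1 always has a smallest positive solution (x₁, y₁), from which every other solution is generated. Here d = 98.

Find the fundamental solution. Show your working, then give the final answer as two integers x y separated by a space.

√98 → a₀=9, period (1,8,1,18); ℓ=4 even so k=3
a_0=9:  p_0=9·1+0=9,  q_0=9·0+1=1
…
a_2=8:  p_2=8·10+9=89,  q_2=8·1+1=9
a_3=1:  p_3=1·89+10=99,  q_3=1·9+1=10
(x₁, y₁) = (99, 10);  99² − 98·10² = 1 ✓

99 10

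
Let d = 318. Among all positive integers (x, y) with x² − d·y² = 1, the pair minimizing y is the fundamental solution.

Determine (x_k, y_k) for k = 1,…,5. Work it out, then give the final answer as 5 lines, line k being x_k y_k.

d=318: √d = [17; 1,4,1,34] (ℓ=4, even), read p_3/q_3
k=0  a_k=17  p_k/q_k = 17/1
…
k=2  a_k=4  p_k/q_k = 89/5
k=3  a_k=1  p_k/q_k = 107/6
fundamental: x₁=107, y₁=6  (since 11449 − 318·36 = 1)
(107+6√318)^2 = 22897 + 1284√318
(107+6√318)^3 = 4899851 + 274770√318
(107+6√318)^4 = 1048545217 + 58799496√318
(107+6√318)^5 = 224383776587 + 12582817374√318

107 6
22897 1284
4899851 274770
1048545217 58799496
224383776587 12582817374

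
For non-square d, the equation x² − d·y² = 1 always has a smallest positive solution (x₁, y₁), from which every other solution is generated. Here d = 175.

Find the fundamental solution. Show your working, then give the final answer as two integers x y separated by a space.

2024 153

√175 = [13; 4,2,1,2,4,26, …], period ℓ=6 (even) → k=5
k=0  a_k=13  p_k/q_k = 13/1
…
k=2  a_k=2  p_k/q_k = 119/9
k=3  a_k=1  p_k/q_k = 172/13
k=4  a_k=2  p_k/q_k = 463/35
k=5  a_k=4  p_k/q_k = 2024/153
→ (2024, 153).  Check: 2024²=4096576, 175·153²=4096575, difference 1.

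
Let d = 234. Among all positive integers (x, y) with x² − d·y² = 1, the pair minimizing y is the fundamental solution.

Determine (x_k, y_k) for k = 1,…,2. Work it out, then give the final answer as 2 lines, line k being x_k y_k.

5201 340
54100801 3536680

√234 → a₀=15, period (3,2,1,2,1,2,3,30); ℓ=8 even so k=7
i=0: a=15 ⇒ p=15, q=1
i=1: a=3 ⇒ p=46, q=3
i=2: a=2 ⇒ p=107, q=7
i=3: a=1 ⇒ p=153, q=10
…
i=6: a=2 ⇒ p=1545, q=101
i=7: a=3 ⇒ p=5201, q=340
(x₁, y₁) = (5201, 340);  5201² − 234·340² = 1 ✓
k=2:  x_2 = 5201·5201+234·340·340 = 54100801,  y_2 = 5201·340+340·5201 = 3536680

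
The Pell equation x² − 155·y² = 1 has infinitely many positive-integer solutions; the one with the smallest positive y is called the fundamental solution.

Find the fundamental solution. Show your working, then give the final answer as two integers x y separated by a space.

[12; 2,4,2,24] for √155; ℓ=4 ⇒ convergent index 3
k=0  a_k=12  p_k/q_k = 12/1
k=1  a_k=2  p_k/q_k = 25/2
k=2  a_k=4  p_k/q_k = 112/9
k=3  a_k=2  p_k/q_k = 249/20
→ (249, 20).  Check: 249²=62001, 155·20²=62000, difference 1.

249 20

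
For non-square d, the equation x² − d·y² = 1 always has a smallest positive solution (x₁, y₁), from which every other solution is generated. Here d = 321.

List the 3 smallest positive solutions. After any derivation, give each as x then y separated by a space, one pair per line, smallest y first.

[17; 1,10,1,34] for √321; ℓ=4 ⇒ convergent index 3
k=0  a_k=17  p_k/q_k = 17/1
k=1  a_k=1  p_k/q_k = 18/1
k=2  a_k=10  p_k/q_k = 197/11
k=3  a_k=1  p_k/q_k = 215/12
→ (215, 12).  Check: 215²=46225, 321·12²=46224, difference 1.
n=2: (215,12)∘(215,12) = (215·215+321·12·12, 215·12+12·215) = (92449,5160)
n=3: (92449,5160)∘(215,12) = (215·92449+321·12·5160, 215·5160+12·92449) = (39752855,2218788)

215 12
92449 5160
39752855 2218788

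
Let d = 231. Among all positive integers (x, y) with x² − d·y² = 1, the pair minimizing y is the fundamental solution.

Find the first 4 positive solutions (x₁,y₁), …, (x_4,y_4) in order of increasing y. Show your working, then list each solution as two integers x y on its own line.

√231 → a₀=15, period (5,30); ℓ=2 even so k=1
step 0: (15, 1)  from 15·(1,0) + (0,1)
step 1: (76, 5)  from 5·(15,1) + (1,0)
→ (76, 5).  Check: 76²=5776, 231·5²=5775, difference 1.
n=2: (76,5)∘(76,5) = (76·76+231·5·5, 76·5+5·76) = (11551,760)
n=3: (11551,760)∘(76,5) = (76·11551+231·5·760, 76·760+5·11551) = (1755676,115515)
n=4: (1755676,115515)∘(76,5) = (76·1755676+231·5·115515, 76·115515+5·1755676) = (266851201,17557520)

76 5
11551 760
1755676 115515
266851201 17557520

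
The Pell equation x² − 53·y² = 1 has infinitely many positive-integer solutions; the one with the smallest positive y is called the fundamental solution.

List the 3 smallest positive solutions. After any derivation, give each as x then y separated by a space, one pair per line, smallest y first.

[7; 3,1,1,3,14] for √53; ℓ=5 ⇒ convergent index 9
a_0=7:  p_0=7·1+0=7,  q_0=7·0+1=1
…
a_2=1:  p_2=1·22+7=29,  q_2=1·3+1=4
…
a_5=14:  p_5=14·182+51=2599,  q_5=14·25+7=357
a_6=3:  p_6=3·2599+182=7979,  q_6=3·357+25=1096
…
a_8=1:  p_8=1·10578+7979=18557,  q_8=1·1453+1096=2549
a_9=3:  p_9=3·18557+10578=66249,  q_9=3·2549+1453=9100
fundamental: x₁=66249, y₁=9100  (since 4388930001 − 53·82810000 = 1)
k=2:  x_2 = 66249·66249+53·9100·9100 = 8777860001,  y_2 = 66249·9100+9100·66249 = 1205731800
k=3:  x_3 = 66249·8777860001+53·9100·1205731800 = 1163048894346249,  y_3 = 66249·1205731800+9100·8777860001 = 159757052027300

66249 9100
8777860001 1205731800
1163048894346249 159757052027300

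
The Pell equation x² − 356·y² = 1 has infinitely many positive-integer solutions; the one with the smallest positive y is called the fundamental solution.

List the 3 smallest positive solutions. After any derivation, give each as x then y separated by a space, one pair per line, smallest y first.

500001 26500
500002000001 26500053000
500003000004500001 26500106000079500

√356 = [18; 1,6,1,1,2,…,6,1,36, …], period ℓ=14 (even) → k=13
i=0: a=18 ⇒ p=18, q=1
i=1: a=1 ⇒ p=19, q=1
…
i=3: a=1 ⇒ p=151, q=8
…
i=7: a=8 ⇒ p=8717, q=462
i=8: a=1 ⇒ p=9717, q=515
i=9: a=2 ⇒ p=28151, q=1492
…
i=12: a=6 ⇒ p=433982, q=23001
i=13: a=1 ⇒ p=500001, q=26500
(x₁, y₁) = (500001, 26500);  500001² − 356·26500² = 1 ✓
(500001+26500√356)^2 = 500002000001 + 26500053000√356
(500001+26500√356)^3 = 500003000004500001 + 26500106000079500√356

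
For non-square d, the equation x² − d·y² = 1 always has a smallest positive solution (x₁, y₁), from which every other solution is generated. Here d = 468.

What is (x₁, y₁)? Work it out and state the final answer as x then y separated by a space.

√468 = [21; 1,1,1,2,1,1,1,42, …], period ℓ=8 (even) → k=7
a_0=21:  p_0=21·1+0=21,  q_0=21·0+1=1
a_1=1:  p_1=1·21+1=22,  q_1=1·1+0=1
a_2=1:  p_2=1·22+21=43,  q_2=1·1+1=2
…
a_6=1:  p_6=1·238+173=411,  q_6=1·11+8=19
a_7=1:  p_7=1·411+238=649,  q_7=1·19+11=30
→ (649, 30).  Check: 649²=421201, 468·30²=421200, difference 1.

649 30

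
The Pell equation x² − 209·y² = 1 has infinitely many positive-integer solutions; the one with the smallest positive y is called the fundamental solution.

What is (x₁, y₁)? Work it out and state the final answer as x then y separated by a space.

46551 3220

d=209: √d = [14; 2,5,3,2,3,5,2,28] (ℓ=8, even), read p_7/q_7
i=0: a=14 ⇒ p=14, q=1
i=1: a=2 ⇒ p=29, q=2
…
i=4: a=2 ⇒ p=1171, q=81
i=5: a=3 ⇒ p=4019, q=278
i=6: a=5 ⇒ p=21266, q=1471
i=7: a=2 ⇒ p=46551, q=3220
fundamental: x₁=46551, y₁=3220  (since 2166995601 − 209·10368400 = 1)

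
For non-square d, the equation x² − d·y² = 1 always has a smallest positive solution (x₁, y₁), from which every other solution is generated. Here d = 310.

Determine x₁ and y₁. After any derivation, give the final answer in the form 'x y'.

848719 48204

√310 = [17; 1,1,1,1,5,…,1,1,34, …], period ℓ=16 (even) → k=15
k=0  a_k=17  p_k/q_k = 17/1
k=1  a_k=1  p_k/q_k = 18/1
k=2  a_k=1  p_k/q_k = 35/2
…
k=6  a_k=3  p_k/q_k = 1567/89
…
k=13  a_k=1  p_k/q_k = 333702/18953
k=14  a_k=1  p_k/q_k = 515017/29251
k=15  a_k=1  p_k/q_k = 848719/48204
fundamental: x₁=848719, y₁=48204  (since 720323940961 − 310·2323625616 = 1)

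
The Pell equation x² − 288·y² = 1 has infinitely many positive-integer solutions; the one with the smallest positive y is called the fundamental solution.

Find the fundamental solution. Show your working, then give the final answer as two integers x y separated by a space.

17 1

[16; 1,32] for √288; ℓ=2 ⇒ convergent index 1
i=0: a=16 ⇒ p=16, q=1
i=1: a=1 ⇒ p=17, q=1
fundamental: x₁=17, y₁=1  (since 289 − 288·1 = 1)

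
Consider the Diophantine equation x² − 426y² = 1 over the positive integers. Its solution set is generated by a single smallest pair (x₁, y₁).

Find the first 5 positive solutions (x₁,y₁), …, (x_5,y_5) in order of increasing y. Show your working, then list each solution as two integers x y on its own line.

88751 4300
15753480001 763258600
2796274207048751 135479928012900
496344264283813920001 24047958181382517200
88102099596109264220968751 4268560672976279640021500

[20; 1,1,1,3,2,6,2,3,1,1,1,40] for √426; ℓ=12 ⇒ convergent index 11
k=0  a_k=20  p_k/q_k = 20/1
…
k=5  a_k=2  p_k/q_k = 516/25
…
k=9  a_k=1  p_k/q_k = 31971/1549
k=10  a_k=1  p_k/q_k = 56780/2751
k=11  a_k=1  p_k/q_k = 88751/4300
(x₁, y₁) = (88751, 4300);  88751² − 426·4300² = 1 ✓
(88751+4300√426)^2 = 15753480001 + 763258600√426
(88751+4300√426)^3 = 2796274207048751 + 135479928012900√426
(88751+4300√426)^4 = 496344264283813920001 + 24047958181382517200√426
(88751+4300√426)^5 = 88102099596109264220968751 + 4268560672976279640021500√426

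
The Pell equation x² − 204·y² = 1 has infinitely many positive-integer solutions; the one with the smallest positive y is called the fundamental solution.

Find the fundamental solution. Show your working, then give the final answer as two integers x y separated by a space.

4999 350

√204 → a₀=14, period (3,1,1,6,1,1,3,28); ℓ=8 even so k=7
a_0=14:  p_0=14·1+0=14,  q_0=14·0+1=1
a_1=3:  p_1=3·14+1=43,  q_1=3·1+0=3
…
a_3=1:  p_3=1·57+43=100,  q_3=1·4+3=7
…
a_5=1:  p_5=1·657+100=757,  q_5=1·46+7=53
a_6=1:  p_6=1·757+657=1414,  q_6=1·53+46=99
a_7=3:  p_7=3·1414+757=4999,  q_7=3·99+53=350
(x₁, y₁) = (4999, 350);  4999² − 204·350² = 1 ✓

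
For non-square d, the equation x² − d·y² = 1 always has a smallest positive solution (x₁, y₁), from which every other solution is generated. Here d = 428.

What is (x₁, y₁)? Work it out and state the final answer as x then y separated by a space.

1850887 89466

d=428: √d = [20; 1,2,4,1,5,10,5,1,4,2,1,40] (ℓ=12, even), read p_11/q_11
i=0: a=20 ⇒ p=20, q=1
i=1: a=1 ⇒ p=21, q=1
…
i=3: a=4 ⇒ p=269, q=13
…
i=5: a=5 ⇒ p=1924, q=93
i=6: a=10 ⇒ p=19571, q=946
i=7: a=5 ⇒ p=99779, q=4823
…
i=9: a=4 ⇒ p=577179, q=27899
i=10: a=2 ⇒ p=1273708, q=61567
i=11: a=1 ⇒ p=1850887, q=89466
→ (1850887, 89466).  Check: 1850887²=3425782686769, 428·89466²=3425782686768, difference 1.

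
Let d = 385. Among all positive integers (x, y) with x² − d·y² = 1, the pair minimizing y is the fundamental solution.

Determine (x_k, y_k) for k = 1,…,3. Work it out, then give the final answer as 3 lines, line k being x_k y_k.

d=385: √d = [19; 1,1,1,1,1,…,1,1,38] (ℓ=16, even), read p_15/q_15
k=0  a_k=19  p_k/q_k = 19/1
…
k=9  a_k=1  p_k/q_k = 2747/140
…
k=11  a_k=1  p_k/q_k = 13009/663
…
k=14  a_k=1  p_k/q_k = 59551/3035
k=15  a_k=1  p_k/q_k = 95831/4884
→ (95831, 4884).  Check: 95831²=9183580561, 385·4884²=9183580560, difference 1.
n=2: (95831,4884)∘(95831,4884) = (95831·95831+385·4884·4884, 95831·4884+4884·95831) = (18367161121,936077208)
n=3: (18367161121,936077208)∘(95831,4884) = (95831·18367161121+385·4884·936077208, 95831·936077208+4884·18367161121) = (3520286834677271,179410429834812)

95831 4884
18367161121 936077208
3520286834677271 179410429834812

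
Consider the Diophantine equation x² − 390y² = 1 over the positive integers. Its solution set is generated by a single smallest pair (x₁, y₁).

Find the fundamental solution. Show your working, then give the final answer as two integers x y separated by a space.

√390 = [19; 1,2,1,38, …], period ℓ=4 (even) → k=3
k=0  a_k=19  p_k/q_k = 19/1
…
k=2  a_k=2  p_k/q_k = 59/3
k=3  a_k=1  p_k/q_k = 79/4
fundamental: x₁=79, y₁=4  (since 6241 − 390·16 = 1)

79 4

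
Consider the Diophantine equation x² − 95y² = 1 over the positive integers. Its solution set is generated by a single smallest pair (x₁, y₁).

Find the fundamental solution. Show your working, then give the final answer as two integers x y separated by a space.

d=95: √d = [9; 1,2,1,18] (ℓ=4, even), read p_3/q_3
a_0=9:  p_0=9·1+0=9,  q_0=9·0+1=1
a_1=1:  p_1=1·9+1=10,  q_1=1·1+0=1
a_2=2:  p_2=2·10+9=29,  q_2=2·1+1=3
a_3=1:  p_3=1·29+10=39,  q_3=1·3+1=4
(x₁, y₁) = (39, 4);  39² − 95·4² = 1 ✓

39 4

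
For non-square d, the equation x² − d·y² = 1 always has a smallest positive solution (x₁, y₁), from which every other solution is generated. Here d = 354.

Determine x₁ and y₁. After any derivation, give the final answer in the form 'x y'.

258065 13716

√354 = [18; 1,4,2,2,18,2,2,4,1,36, …], period ℓ=10 (even) → k=9
a_0=18:  p_0=18·1+0=18,  q_0=18·0+1=1
…
a_4=2:  p_4=2·207+94=508,  q_4=2·11+5=27
…
a_8=4:  p_8=4·47771+19210=210294,  q_8=4·2539+1021=11177
a_9=1:  p_9=1·210294+47771=258065,  q_9=1·11177+2539=13716
fundamental: x₁=258065, y₁=13716  (since 66597544225 − 354·188128656 = 1)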